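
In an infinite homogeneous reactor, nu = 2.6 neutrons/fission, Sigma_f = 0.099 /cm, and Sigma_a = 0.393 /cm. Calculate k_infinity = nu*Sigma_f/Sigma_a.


k_inf = nu * Sigma_f / Sigma_a
k_inf = 2.6 * 0.099 / 0.393
k_inf = 0.65496

0.65496


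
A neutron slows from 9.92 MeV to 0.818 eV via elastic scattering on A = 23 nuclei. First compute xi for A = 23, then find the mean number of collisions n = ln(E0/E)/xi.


xi = 1 + (A-1)^2/(2A)*ln((A-1)/(A+1)) = 0.08448899 (for A = 23)
n = ln(E0/E) / xi
n = ln(9.92e6 / 0.818) / 0.08448899
n = ln(1.212714e+07) / 0.08448899 = 193.05

193.05


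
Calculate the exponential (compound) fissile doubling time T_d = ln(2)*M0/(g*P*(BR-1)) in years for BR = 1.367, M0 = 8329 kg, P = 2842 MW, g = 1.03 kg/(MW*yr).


Breeding gain G = BR - 1 = 1.367 - 1 = 0.367
Fissile production rate = g * P * G = 1.03 * 2842 * 0.367 = 1074.30442 kg/yr
T_d = ln(2) * M0 / (g * P * G)
T_d = ln(2) * 8329 / 1074.30442 = 5.3739 yr

5.3739


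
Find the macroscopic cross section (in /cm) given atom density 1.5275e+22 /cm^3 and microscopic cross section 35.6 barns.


Sigma = N * sigma_barns * 1e-24
Sigma = 1.5275e+22 * 35.6 * 1e-24
Sigma = 0.54379 /cm

0.54379


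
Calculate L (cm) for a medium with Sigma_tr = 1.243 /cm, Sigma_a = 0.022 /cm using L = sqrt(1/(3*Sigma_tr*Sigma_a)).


D = 1 / (3 * Sigma_tr) = 1 / (3 * 1.243) = 0.2681684 cm
L = sqrt(D / Sigma_a)
L = sqrt(0.2681684 / 0.022)
L = 3.4913 cm

3.4913


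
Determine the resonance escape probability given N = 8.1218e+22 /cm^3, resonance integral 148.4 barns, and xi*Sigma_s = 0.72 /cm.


p = exp(-N * I * 1e-24 / (xi*Sigma_s))
p = exp(-8.1218e+22 * 148.4 * 1e-24 / 0.72)
p = 5.3696e-08

5.3696e-08


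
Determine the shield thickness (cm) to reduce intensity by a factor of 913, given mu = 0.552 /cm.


x = ln(factor) / mu
x = ln(913) / 0.552
x = 12.349 cm

12.349


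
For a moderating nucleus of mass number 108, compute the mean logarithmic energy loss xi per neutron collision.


xi = 1 + (A-1)^2/(2A) * ln((A-1)/(A+1))
xi = 1 + (108-1)^2/(2*108) * ln((108-1)/(108 +1))
xi = 0.018405

0.018405


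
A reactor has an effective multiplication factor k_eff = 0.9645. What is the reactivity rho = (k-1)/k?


rho = (k_eff - 1) / k_eff
rho = (0.9645 - 1) / 0.9645
rho = -0.036807

-0.036807


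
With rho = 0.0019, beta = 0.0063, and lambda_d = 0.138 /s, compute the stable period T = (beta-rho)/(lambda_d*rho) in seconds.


T = (beta - rho) / (lambda_d * rho)
T = (0.0063 - 0.0019) / (0.138 * 0.0019)
T = 16.781 s

16.781


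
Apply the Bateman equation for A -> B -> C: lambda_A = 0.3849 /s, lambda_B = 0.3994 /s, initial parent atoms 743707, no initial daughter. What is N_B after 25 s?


N_B(t) = lambda_A * N_A0 / (lambda_B - lambda_A) * [exp(-lambda_A*t) - exp(-lambda_B*t)]
exp(-0.3849*25) = 6.622186e-05; exp(-0.3994*25) = 4.608606e-05
N_B = 0.3849 * 743707 / (0.3994 - 0.3849) * (6.622186e-05 - 4.608606e-05)
N_B = 397.51

397.51


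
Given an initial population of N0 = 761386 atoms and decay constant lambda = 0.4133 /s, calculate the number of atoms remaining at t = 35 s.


N = N0 * exp(-lambda * t)
N = 761386 * exp(-0.4133 * 35)
N = 0.39748

0.39748


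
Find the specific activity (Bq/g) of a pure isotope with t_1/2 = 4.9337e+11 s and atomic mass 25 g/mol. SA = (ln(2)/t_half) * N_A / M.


lambda = ln(2) / t_half = ln(2) / 4.9337e+11 = 1.404924e-12 /s
SA = lambda * N_A / M
SA = 1.404924e-12 * 6.022e23 / 25
SA = 3.3842e+10 Bq/g

3.3842e+10


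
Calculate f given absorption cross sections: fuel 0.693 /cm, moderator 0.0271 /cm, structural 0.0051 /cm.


f = Sigma_a_fuel / (Sigma_a_fuel + Sigma_a_mod + Sigma_a_other)
f = 0.693 / (0.693 + 0.0271 + 0.0051)
f = 0.95560

0.95560


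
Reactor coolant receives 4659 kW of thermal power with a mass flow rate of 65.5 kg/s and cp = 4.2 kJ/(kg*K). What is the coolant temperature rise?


dT = Q / (m_dot * cp)
dT = 4659 / (65.5 * 4.2)
dT = 16.936 C

16.936


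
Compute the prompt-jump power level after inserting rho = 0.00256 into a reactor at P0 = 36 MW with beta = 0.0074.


P1/P0 = beta / (beta - rho)
P1/P0 = 0.0074 / (0.0074 - 0.00256) = 1.528926
P1 = 36 * 1.528926 = 55.041 MW

55.041


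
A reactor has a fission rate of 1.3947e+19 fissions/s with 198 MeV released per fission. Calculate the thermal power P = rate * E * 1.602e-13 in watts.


P = fission_rate * E_MeV * 1.602e-13
P = 1.3947e+19 * 198 * 1.602e-13
P = 4.4239e+08 W

4.4239e+08


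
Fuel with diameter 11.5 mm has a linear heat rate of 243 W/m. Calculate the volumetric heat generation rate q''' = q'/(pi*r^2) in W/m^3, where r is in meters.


r = D / 2 / 1000 = 11.5 / 2 / 1000 = 0.00575 m
q''' = q' / (pi * r^2)
q''' = 243 / (pi * 0.00575^2)
q''' = 2.3395e+06 W/m^3

2.3395e+06


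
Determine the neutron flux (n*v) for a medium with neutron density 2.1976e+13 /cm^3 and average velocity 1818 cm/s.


phi = n * v
phi = 2.1976e+13 * 1818
phi = 3.9952e+16 /cm^2/s

3.9952e+16


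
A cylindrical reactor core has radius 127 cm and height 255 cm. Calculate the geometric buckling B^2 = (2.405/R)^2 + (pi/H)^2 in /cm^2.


B^2 = (2.405/R)^2 + (pi/H)^2
B^2 = (2.405/127)^2 + (pi/255)^2
B^2 = 5.1039e-04 /cm^2

5.1039e-04


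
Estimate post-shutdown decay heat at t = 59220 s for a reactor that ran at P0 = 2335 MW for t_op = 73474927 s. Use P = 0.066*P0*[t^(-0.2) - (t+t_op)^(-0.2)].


P/P0 = 0.066 * [t^(-0.2) - (t + t_op)^(-0.2)]
P/P0 = 0.066 * [59220^(-0.2) - (59220 + 73474927)^(-0.2)]
P/P0 = 0.066 * [0.1110469 - 0.02671174] = 0.005566121
P = 2335 * 0.005566121 = 12.997 MW

12.997


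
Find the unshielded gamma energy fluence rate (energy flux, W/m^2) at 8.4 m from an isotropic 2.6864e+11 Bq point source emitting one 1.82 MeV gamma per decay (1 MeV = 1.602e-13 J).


psi = A * E * 1.602e-13 / (4*pi*r^2)
psi = 2.6864e+11 * 1.82 * 1.602e-13 / (4*pi*8.4^2)
psi = 8.8336e-05 W/m^2

8.8336e-05


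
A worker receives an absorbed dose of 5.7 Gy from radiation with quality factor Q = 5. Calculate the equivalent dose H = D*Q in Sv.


H = D * Q
H = 5.7 * 5
H = 28.500 Sv

28.500


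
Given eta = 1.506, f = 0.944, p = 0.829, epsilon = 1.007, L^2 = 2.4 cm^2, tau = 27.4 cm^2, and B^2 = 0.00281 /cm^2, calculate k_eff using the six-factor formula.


k_inf = eta*f*p*eps = 1.506*0.944*0.829*1.007 = 1.186809
P_TNL = 1/(1 + L^2*B^2) = 1/(1 + 2.4*0.00281) = 0.9933012
P_FNL = exp(-B^2*tau) = exp(-0.00281*27.4) = 0.9258954
k_eff = k_inf * P_TNL * P_FNL = 1.186809 * 0.9933012 * 0.9258954
k_eff = 1.0915

1.0915


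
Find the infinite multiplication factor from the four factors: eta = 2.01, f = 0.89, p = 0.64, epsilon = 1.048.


k_inf = eta * f * p * epsilon
k_inf = 2.01 * 0.89 * 0.64 * 1.048
k_inf = 1.1999

1.1999


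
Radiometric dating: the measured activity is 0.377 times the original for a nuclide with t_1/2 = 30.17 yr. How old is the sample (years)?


lambda = ln(2) / t_half = ln(2) / 30.17 = 0.02297472 /yr
t = -ln(A/A0) / lambda
t = -ln(0.377) / 0.02297472
t = 42.460 yr

42.460


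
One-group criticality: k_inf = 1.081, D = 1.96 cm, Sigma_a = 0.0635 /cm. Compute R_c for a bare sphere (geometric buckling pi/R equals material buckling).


L^2 = D / Sigma_a = 1.96 / 0.0635 = 30.86614 cm^2
B_m^2 = (k_inf - 1) / L^2 = (1.081 - 1) / 30.86614 = 0.002624235 /cm^2
For a bare sphere: B_g = pi/R, so R_c = pi / sqrt(B_m^2)
R_c = pi / sqrt(0.002624235) = 61.327 cm

61.327


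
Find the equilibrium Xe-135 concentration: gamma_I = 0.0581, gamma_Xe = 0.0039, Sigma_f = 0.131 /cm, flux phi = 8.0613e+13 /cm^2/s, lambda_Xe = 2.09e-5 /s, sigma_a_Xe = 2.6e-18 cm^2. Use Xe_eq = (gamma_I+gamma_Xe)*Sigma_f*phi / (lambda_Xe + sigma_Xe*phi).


Xe_eq = (gamma_I + gamma_Xe) * Sigma_f * phi / (lambda_Xe + sigma_Xe * phi)
Numerator = (0.0581 + 0.0039) * 0.131 * 8.0613e+13 = 6.547388e+11
Denominator = 2.09e-5 + 2.6e-18 * 8.0613e+13 = 2.304938e-04
Xe_eq = 6.547388e+11 / 2.304938e-04 = 2.8406e+15 /cm^3

2.8406e+15


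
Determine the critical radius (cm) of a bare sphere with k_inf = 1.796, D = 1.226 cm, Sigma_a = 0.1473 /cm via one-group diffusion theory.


L^2 = D / Sigma_a = 1.226 / 0.1473 = 8.323150 cm^2
B_m^2 = (k_inf - 1) / L^2 = (1.796 - 1) / 8.323150 = 0.09563687 /cm^2
For a bare sphere: B_g = pi/R, so R_c = pi / sqrt(B_m^2)
R_c = pi / sqrt(0.09563687) = 10.159 cm

10.159


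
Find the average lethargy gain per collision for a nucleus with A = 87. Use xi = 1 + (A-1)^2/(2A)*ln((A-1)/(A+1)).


xi = 1 + (A-1)^2/(2A) * ln((A-1)/(A+1))
xi = 1 + (87-1)^2/(2*87) * ln((87-1)/(87 +1))
xi = 0.022813

0.022813


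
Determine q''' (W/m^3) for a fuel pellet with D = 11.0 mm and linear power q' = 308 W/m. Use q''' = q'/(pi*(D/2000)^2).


r = D / 2 / 1000 = 11.0 / 2 / 1000 = 0.0055 m
q''' = q' / (pi * r^2)
q''' = 308 / (pi * 0.0055^2)
q''' = 3.2410e+06 W/m^3

3.2410e+06


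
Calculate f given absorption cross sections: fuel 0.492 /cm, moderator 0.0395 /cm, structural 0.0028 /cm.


f = Sigma_a_fuel / (Sigma_a_fuel + Sigma_a_mod + Sigma_a_other)
f = 0.492 / (0.492 + 0.0395 + 0.0028)
f = 0.92083

0.92083


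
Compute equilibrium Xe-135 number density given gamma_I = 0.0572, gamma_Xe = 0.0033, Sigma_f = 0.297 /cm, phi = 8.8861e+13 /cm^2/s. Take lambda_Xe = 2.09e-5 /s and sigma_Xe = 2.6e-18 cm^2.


Xe_eq = (gamma_I + gamma_Xe) * Sigma_f * phi / (lambda_Xe + sigma_Xe * phi)
Numerator = (0.0572 + 0.0033) * 0.297 * 8.8861e+13 = 1.596699e+12
Denominator = 2.09e-5 + 2.6e-18 * 8.8861e+13 = 2.519386e-04
Xe_eq = 1.596699e+12 / 2.519386e-04 = 6.3377e+15 /cm^3

6.3377e+15


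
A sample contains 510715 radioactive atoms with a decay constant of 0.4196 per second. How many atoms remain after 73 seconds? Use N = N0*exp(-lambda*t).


N = N0 * exp(-lambda * t)
N = 510715 * exp(-0.4196 * 73)
N = 2.5433e-08

2.5433e-08


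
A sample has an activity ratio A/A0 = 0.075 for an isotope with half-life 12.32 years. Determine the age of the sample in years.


lambda = ln(2) / t_half = ln(2) / 12.32 = 0.05626195 /yr
t = -ln(A/A0) / lambda
t = -ln(0.075) / 0.05626195
t = 46.039 yr

46.039


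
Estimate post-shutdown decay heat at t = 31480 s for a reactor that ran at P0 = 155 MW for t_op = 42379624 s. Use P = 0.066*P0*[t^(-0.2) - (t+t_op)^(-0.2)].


P/P0 = 0.066 * [t^(-0.2) - (t + t_op)^(-0.2)]
P/P0 = 0.066 * [31480^(-0.2) - (31480 + 42379624)^(-0.2)]
P/P0 = 0.066 * [0.1260065 - 0.02981976] = 0.006348325
P = 155 * 0.006348325 = 0.98399 MW

0.98399


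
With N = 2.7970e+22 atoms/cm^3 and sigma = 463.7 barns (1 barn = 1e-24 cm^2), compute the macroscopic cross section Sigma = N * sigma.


Sigma = N * sigma_barns * 1e-24
Sigma = 2.7970e+22 * 463.7 * 1e-24
Sigma = 12.970 /cm

12.970


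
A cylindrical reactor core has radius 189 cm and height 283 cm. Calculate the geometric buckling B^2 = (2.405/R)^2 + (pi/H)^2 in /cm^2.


B^2 = (2.405/R)^2 + (pi/H)^2
B^2 = (2.405/189)^2 + (pi/283)^2
B^2 = 2.8516e-04 /cm^2

2.8516e-04


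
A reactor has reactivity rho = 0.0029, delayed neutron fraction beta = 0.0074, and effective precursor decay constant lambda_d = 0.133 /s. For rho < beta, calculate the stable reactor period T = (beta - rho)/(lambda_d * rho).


T = (beta - rho) / (lambda_d * rho)
T = (0.0074 - 0.0029) / (0.133 * 0.0029)
T = 11.667 s

11.667


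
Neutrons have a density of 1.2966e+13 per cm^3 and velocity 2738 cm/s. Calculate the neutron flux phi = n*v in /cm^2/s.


phi = n * v
phi = 1.2966e+13 * 2738
phi = 3.5501e+16 /cm^2/s

3.5501e+16


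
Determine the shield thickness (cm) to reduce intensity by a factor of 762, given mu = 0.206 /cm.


x = ln(factor) / mu
x = ln(762) / 0.206
x = 32.213 cm

32.213


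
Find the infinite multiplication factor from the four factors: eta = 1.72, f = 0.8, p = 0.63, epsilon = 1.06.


k_inf = eta * f * p * epsilon
k_inf = 1.72 * 0.8 * 0.63 * 1.06
k_inf = 0.91889

0.91889


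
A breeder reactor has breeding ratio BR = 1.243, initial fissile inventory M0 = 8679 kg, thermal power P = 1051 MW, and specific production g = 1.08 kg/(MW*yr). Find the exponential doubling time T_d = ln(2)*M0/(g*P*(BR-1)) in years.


Breeding gain G = BR - 1 = 1.243 - 1 = 0.243
Fissile production rate = g * P * G = 1.08 * 1051 * 0.243 = 275.82444 kg/yr
T_d = ln(2) * M0 / (g * P * G)
T_d = ln(2) * 8679 / 275.82444 = 21.810 yr

21.810


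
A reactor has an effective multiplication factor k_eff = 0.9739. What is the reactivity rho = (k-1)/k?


rho = (k_eff - 1) / k_eff
rho = (0.9739 - 1) / 0.9739
rho = -0.026799

-0.026799


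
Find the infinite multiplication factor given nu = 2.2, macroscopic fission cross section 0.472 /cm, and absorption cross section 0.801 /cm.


k_inf = nu * Sigma_f / Sigma_a
k_inf = 2.2 * 0.472 / 0.801
k_inf = 1.2964

1.2964


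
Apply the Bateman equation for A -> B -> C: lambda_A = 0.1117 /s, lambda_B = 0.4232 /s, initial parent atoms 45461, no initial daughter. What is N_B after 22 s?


N_B(t) = lambda_A * N_A0 / (lambda_B - lambda_A) * [exp(-lambda_A*t) - exp(-lambda_B*t)]
exp(-0.1117*22) = 0.08565737; exp(-0.4232*22) = 9.047835e-05
N_B = 0.1117 * 45461 / (0.4232 - 0.1117) * (0.08565737 - 9.047835e-05)
N_B = 1394.9

1394.9


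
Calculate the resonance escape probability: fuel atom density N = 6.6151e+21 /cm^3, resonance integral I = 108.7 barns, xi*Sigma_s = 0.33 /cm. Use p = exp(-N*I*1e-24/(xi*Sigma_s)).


p = exp(-N * I * 1e-24 / (xi*Sigma_s))
p = exp(-6.6151e+21 * 108.7 * 1e-24 / 0.33)
p = 0.11316

0.11316


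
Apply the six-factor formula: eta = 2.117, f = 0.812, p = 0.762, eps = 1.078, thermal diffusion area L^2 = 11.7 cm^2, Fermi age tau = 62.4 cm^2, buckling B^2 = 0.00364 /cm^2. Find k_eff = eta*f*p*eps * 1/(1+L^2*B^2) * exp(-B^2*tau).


k_inf = eta*f*p*eps = 2.117*0.812*0.762*1.078 = 1.412052
P_TNL = 1/(1 + L^2*B^2) = 1/(1 + 11.7*0.00364) = 0.9591516
P_FNL = exp(-B^2*tau) = exp(-0.00364*62.4) = 0.7968124
k_eff = k_inf * P_TNL * P_FNL = 1.412052 * 0.9591516 * 0.7968124
k_eff = 1.0792

1.0792


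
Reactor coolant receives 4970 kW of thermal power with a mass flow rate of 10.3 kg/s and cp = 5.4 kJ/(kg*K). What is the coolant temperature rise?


dT = Q / (m_dot * cp)
dT = 4970 / (10.3 * 5.4)
dT = 89.356 C

89.356


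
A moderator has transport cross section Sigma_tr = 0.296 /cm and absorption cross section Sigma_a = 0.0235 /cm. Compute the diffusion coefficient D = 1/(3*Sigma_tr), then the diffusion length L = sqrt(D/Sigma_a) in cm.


D = 1 / (3 * Sigma_tr) = 1 / (3 * 0.296) = 1.126126 cm
L = sqrt(D / Sigma_a)
L = sqrt(1.126126 / 0.0235)
L = 6.9224 cm

6.9224


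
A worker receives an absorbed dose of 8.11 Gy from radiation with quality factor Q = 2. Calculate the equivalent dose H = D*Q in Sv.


H = D * Q
H = 8.11 * 2
H = 16.220 Sv

16.220


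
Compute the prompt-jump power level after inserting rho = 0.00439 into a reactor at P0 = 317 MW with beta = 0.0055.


P1/P0 = beta / (beta - rho)
P1/P0 = 0.0055 / (0.0055 - 0.00439) = 4.954955
P1 = 317 * 4.954955 = 1570.7 MW

1570.7


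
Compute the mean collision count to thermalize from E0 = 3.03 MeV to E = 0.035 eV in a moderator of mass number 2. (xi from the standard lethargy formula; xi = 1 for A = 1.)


xi = 1 + (A-1)^2/(2A)*ln((A-1)/(A+1)) = 0.7253469 (for A = 2)
n = ln(E0/E) / xi
n = ln(3.03e6 / 0.035) / 0.7253469
n = ln(8.657143e+07) / 0.7253469 = 25.197

25.197


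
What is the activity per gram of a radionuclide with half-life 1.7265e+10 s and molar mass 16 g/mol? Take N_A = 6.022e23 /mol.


lambda = ln(2) / t_half = ln(2) / 1.7265e+10 = 4.014753e-11 /s
SA = lambda * N_A / M
SA = 4.014753e-11 * 6.022e23 / 16
SA = 1.5111e+12 Bq/g

1.5111e+12


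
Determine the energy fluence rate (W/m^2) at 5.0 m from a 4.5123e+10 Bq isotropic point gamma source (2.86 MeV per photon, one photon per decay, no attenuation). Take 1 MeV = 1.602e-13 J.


psi = A * E * 1.602e-13 / (4*pi*r^2)
psi = 4.5123e+10 * 2.86 * 1.602e-13 / (4*pi*5.0^2)
psi = 6.5808e-05 W/m^2

6.5808e-05


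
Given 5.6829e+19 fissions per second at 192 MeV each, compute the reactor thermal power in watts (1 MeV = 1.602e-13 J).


P = fission_rate * E_MeV * 1.602e-13
P = 5.6829e+19 * 192 * 1.602e-13
P = 1.7480e+09 W

1.7480e+09


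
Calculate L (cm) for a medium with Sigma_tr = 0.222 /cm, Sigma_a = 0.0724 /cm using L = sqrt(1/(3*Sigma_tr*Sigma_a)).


D = 1 / (3 * Sigma_tr) = 1 / (3 * 0.222) = 1.501502 cm
L = sqrt(D / Sigma_a)
L = sqrt(1.501502 / 0.0724)
L = 4.5540 cm

4.5540


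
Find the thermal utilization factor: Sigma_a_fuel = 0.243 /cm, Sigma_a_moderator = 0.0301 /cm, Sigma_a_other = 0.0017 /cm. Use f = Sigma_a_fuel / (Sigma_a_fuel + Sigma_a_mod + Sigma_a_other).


f = Sigma_a_fuel / (Sigma_a_fuel + Sigma_a_mod + Sigma_a_other)
f = 0.243 / (0.243 + 0.0301 + 0.0017)
f = 0.88428

0.88428


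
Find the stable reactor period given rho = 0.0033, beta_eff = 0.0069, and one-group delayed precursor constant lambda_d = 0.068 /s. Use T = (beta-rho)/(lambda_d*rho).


T = (beta - rho) / (lambda_d * rho)
T = (0.0069 - 0.0033) / (0.068 * 0.0033)
T = 16.043 s

16.043


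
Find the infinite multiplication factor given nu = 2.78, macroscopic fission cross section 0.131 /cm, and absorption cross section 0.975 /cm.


k_inf = nu * Sigma_f / Sigma_a
k_inf = 2.78 * 0.131 / 0.975
k_inf = 0.37352

0.37352


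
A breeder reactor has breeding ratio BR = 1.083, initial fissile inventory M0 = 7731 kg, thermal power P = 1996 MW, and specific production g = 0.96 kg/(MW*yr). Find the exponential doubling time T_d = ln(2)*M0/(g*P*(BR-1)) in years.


Breeding gain G = BR - 1 = 1.083 - 1 = 0.083
Fissile production rate = g * P * G = 0.96 * 1996 * 0.083 = 159.04128 kg/yr
T_d = ln(2) * M0 / (g * P * G)
T_d = ln(2) * 7731 / 159.04128 = 33.694 yr

33.694


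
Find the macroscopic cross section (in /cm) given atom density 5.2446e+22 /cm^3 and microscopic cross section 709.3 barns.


Sigma = N * sigma_barns * 1e-24
Sigma = 5.2446e+22 * 709.3 * 1e-24
Sigma = 37.200 /cm

37.200


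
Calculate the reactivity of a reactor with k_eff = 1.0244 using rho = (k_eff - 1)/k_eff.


rho = (k_eff - 1) / k_eff
rho = (1.0244 - 1) / 1.0244
rho = 0.023819

0.023819


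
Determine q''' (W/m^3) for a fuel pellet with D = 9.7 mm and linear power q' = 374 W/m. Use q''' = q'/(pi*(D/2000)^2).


r = D / 2 / 1000 = 9.7 / 2 / 1000 = 0.00485 m
q''' = q' / (pi * r^2)
q''' = 374 / (pi * 0.00485^2)
q''' = 5.0610e+06 W/m^3

5.0610e+06


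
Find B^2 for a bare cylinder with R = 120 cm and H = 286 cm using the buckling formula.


B^2 = (2.405/R)^2 + (pi/H)^2
B^2 = (2.405/120)^2 + (pi/286)^2
B^2 = 5.2233e-04 /cm^2

5.2233e-04


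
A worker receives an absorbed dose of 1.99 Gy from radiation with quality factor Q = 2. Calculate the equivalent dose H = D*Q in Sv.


H = D * Q
H = 1.99 * 2
H = 3.9800 Sv

3.9800


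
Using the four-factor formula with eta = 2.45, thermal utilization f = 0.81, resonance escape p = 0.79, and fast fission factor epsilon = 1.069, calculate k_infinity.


k_inf = eta * f * p * epsilon
k_inf = 2.45 * 0.81 * 0.79 * 1.069
k_inf = 1.6759

1.6759


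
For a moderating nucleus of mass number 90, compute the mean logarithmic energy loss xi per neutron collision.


xi = 1 + (A-1)^2/(2A) * ln((A-1)/(A+1))
xi = 1 + (90-1)^2/(2*90) * ln((90-1)/(90 +1))
xi = 0.022059

0.022059


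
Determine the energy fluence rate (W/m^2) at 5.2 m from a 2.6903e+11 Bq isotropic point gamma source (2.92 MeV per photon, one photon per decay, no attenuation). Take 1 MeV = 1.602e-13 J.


psi = A * E * 1.602e-13 / (4*pi*r^2)
psi = 2.6903e+11 * 2.92 * 1.602e-13 / (4*pi*5.2^2)
psi = 3.7036e-04 W/m^2

3.7036e-04


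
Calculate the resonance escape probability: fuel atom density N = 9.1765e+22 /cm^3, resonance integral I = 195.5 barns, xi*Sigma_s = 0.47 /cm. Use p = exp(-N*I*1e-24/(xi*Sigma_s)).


p = exp(-N * I * 1e-24 / (xi*Sigma_s))
p = exp(-9.1765e+22 * 195.5 * 1e-24 / 0.47)
p = 2.6475e-17

2.6475e-17


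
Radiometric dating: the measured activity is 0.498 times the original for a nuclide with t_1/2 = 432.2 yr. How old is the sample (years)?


lambda = ln(2) / t_half = ln(2) / 432.2 = 0.001603765 /yr
t = -ln(A/A0) / lambda
t = -ln(0.498) / 0.001603765
t = 434.70 yr

434.70


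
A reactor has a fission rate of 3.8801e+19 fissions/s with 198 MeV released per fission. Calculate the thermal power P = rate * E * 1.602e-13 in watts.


P = fission_rate * E_MeV * 1.602e-13
P = 3.8801e+19 * 198 * 1.602e-13
P = 1.2308e+09 W

1.2308e+09


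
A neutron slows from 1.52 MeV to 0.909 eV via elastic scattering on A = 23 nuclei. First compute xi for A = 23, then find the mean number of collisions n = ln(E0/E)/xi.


xi = 1 + (A-1)^2/(2A)*ln((A-1)/(A+1)) = 0.08448899 (for A = 23)
n = ln(E0/E) / xi
n = ln(1.52e6 / 0.909) / 0.08448899
n = ln(1.672167e+06) / 0.08448899 = 169.60

169.60


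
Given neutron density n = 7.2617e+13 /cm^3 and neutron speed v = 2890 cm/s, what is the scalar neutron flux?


phi = n * v
phi = 7.2617e+13 * 2890
phi = 2.0986e+17 /cm^2/s

2.0986e+17


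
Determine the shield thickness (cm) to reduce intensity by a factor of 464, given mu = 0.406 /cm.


x = ln(factor) / mu
x = ln(464) / 0.406
x = 15.123 cm

15.123


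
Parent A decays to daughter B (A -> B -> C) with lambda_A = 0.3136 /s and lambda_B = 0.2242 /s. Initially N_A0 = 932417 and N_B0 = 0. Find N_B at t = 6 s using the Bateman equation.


N_B(t) = lambda_A * N_A0 / (lambda_B - lambda_A) * [exp(-lambda_A*t) - exp(-lambda_B*t)]
exp(-0.3136*6) = 0.1523462; exp(-0.2242*6) = 0.2604876
N_B = 0.3136 * 932417 / (0.2242 - 0.3136) * (0.1523462 - 0.2604876)
N_B = 353705

353705


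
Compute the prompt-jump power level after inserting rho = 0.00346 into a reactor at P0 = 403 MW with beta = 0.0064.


P1/P0 = beta / (beta - rho)
P1/P0 = 0.0064 / (0.0064 - 0.00346) = 2.176871
P1 = 403 * 2.176871 = 877.28 MW

877.28


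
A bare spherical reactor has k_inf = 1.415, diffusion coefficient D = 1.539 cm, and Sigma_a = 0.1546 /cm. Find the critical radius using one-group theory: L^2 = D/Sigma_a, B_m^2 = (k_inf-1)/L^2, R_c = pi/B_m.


L^2 = D / Sigma_a = 1.539 / 0.1546 = 9.954722 cm^2
B_m^2 = (k_inf - 1) / L^2 = (1.415 - 1) / 9.954722 = 0.04168876 /cm^2
For a bare sphere: B_g = pi/R, so R_c = pi / sqrt(B_m^2)
R_c = pi / sqrt(0.04168876) = 15.387 cm

15.387


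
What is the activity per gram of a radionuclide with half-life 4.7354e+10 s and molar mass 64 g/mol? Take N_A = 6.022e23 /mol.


lambda = ln(2) / t_half = ln(2) / 4.7354e+10 = 1.463756e-11 /s
SA = lambda * N_A / M
SA = 1.463756e-11 * 6.022e23 / 64
SA = 1.3773e+11 Bq/g

1.3773e+11


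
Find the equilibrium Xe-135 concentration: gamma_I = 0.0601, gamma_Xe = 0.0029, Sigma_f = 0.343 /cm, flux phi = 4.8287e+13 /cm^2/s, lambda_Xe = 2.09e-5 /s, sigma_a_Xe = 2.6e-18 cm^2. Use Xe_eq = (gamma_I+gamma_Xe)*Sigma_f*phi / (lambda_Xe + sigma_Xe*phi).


Xe_eq = (gamma_I + gamma_Xe) * Sigma_f * phi / (lambda_Xe + sigma_Xe * phi)
Numerator = (0.0601 + 0.0029) * 0.343 * 4.8287e+13 = 1.043434e+12
Denominator = 2.09e-5 + 2.6e-18 * 4.8287e+13 = 1.464462e-04
Xe_eq = 1.043434e+12 / 1.464462e-04 = 7.1250e+15 /cm^3

7.1250e+15


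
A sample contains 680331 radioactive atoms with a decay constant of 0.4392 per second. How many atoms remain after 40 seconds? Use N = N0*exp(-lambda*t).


N = N0 * exp(-lambda * t)
N = 680331 * exp(-0.4392 * 40)
N = 0.015960

0.015960


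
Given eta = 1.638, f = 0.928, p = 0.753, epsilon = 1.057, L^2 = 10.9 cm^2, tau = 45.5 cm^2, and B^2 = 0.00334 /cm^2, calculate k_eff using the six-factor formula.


k_inf = eta*f*p*eps = 1.638*0.928*0.753*1.057 = 1.209851
P_TNL = 1/(1 + L^2*B^2) = 1/(1 + 10.9*0.00334) = 0.9648728
P_FNL = exp(-B^2*tau) = exp(-0.00334*45.5) = 0.8590141
k_eff = k_inf * P_TNL * P_FNL = 1.209851 * 0.9648728 * 0.8590141
k_eff = 1.0028

1.0028


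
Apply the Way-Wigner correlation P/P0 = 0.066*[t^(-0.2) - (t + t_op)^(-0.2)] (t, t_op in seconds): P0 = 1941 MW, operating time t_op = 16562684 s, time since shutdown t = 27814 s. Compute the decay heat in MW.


P/P0 = 0.066 * [t^(-0.2) - (t + t_op)^(-0.2)]
P/P0 = 0.066 * [27814^(-0.2) - (27814 + 16562684)^(-0.2)]
P/P0 = 0.066 * [0.1291657 - 0.03597726] = 0.006150437
P = 1941 * 0.006150437 = 11.938 MW

11.938


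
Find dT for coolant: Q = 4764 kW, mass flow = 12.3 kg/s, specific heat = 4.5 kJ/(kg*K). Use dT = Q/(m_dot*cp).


dT = Q / (m_dot * cp)
dT = 4764 / (12.3 * 4.5)
dT = 86.070 C

86.070


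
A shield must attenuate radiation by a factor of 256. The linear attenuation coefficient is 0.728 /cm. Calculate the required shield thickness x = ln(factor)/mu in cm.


x = ln(factor) / mu
x = ln(256) / 0.728
x = 7.6170 cm

7.6170


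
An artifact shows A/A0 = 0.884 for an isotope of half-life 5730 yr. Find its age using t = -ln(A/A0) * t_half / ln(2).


lambda = ln(2) / t_half = ln(2) / 5730 = 1.209681e-04 /yr
t = -ln(A/A0) / lambda
t = -ln(0.884) / 1.209681e-04
t = 1019.3 yr

1019.3


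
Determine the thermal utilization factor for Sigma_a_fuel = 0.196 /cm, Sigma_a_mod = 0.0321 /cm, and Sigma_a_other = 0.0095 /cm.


f = Sigma_a_fuel / (Sigma_a_fuel + Sigma_a_mod + Sigma_a_other)
f = 0.196 / (0.196 + 0.0321 + 0.0095)
f = 0.82492

0.82492


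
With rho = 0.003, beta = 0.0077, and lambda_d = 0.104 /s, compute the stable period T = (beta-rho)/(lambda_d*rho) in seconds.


T = (beta - rho) / (lambda_d * rho)
T = (0.0077 - 0.003) / (0.104 * 0.003)
T = 15.064 s

15.064


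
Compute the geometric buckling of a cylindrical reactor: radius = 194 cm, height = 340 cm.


B^2 = (2.405/R)^2 + (pi/H)^2
B^2 = (2.405/194)^2 + (pi/340)^2
B^2 = 2.3906e-04 /cm^2

2.3906e-04


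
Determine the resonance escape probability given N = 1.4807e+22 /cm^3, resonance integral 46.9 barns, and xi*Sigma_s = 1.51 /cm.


p = exp(-N * I * 1e-24 / (xi*Sigma_s))
p = exp(-1.4807e+22 * 46.9 * 1e-24 / 1.51)
p = 0.63135

0.63135


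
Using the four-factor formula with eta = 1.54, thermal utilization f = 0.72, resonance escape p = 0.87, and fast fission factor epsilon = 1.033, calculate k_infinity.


k_inf = eta * f * p * epsilon
k_inf = 1.54 * 0.72 * 0.87 * 1.033
k_inf = 0.99649

0.99649


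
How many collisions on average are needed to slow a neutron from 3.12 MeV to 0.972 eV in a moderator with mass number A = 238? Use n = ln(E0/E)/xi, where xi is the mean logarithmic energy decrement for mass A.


xi = 1 + (A-1)^2/(2A)*ln((A-1)/(A+1)) = 0.008379872 (for A = 238)
n = ln(E0/E) / xi
n = ln(3.12e6 / 0.972) / 0.008379872
n = ln(3.209877e+06) / 0.008379872 = 1787.8

1787.8


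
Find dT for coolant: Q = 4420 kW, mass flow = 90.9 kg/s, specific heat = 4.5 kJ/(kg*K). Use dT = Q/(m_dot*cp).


dT = Q / (m_dot * cp)
dT = 4420 / (90.9 * 4.5)
dT = 10.806 C

10.806


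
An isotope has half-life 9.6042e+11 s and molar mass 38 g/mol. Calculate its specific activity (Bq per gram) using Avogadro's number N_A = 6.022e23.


lambda = ln(2) / t_half = ln(2) / 9.6042e+11 = 7.217126e-13 /s
SA = lambda * N_A / M
SA = 7.217126e-13 * 6.022e23 / 38
SA = 1.1437e+10 Bq/g

1.1437e+10


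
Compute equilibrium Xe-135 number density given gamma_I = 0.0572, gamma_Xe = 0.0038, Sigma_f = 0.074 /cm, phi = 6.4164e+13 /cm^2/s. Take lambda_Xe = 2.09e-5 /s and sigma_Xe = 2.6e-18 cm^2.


Xe_eq = (gamma_I + gamma_Xe) * Sigma_f * phi / (lambda_Xe + sigma_Xe * phi)
Numerator = (0.0572 + 0.0038) * 0.074 * 6.4164e+13 = 2.896363e+11
Denominator = 2.09e-5 + 2.6e-18 * 6.4164e+13 = 1.877264e-04
Xe_eq = 2.896363e+11 / 1.877264e-04 = 1.5429e+15 /cm^3

1.5429e+15


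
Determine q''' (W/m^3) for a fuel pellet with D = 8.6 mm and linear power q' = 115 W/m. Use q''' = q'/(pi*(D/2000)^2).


r = D / 2 / 1000 = 8.6 / 2 / 1000 = 0.0043 m
q''' = q' / (pi * r^2)
q''' = 115 / (pi * 0.0043^2)
q''' = 1.9798e+06 W/m^3

1.9798e+06


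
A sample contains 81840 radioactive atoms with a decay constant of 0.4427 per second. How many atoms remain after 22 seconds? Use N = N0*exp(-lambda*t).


N = N0 * exp(-lambda * t)
N = 81840 * exp(-0.4427 * 22)
N = 4.8217

4.8217


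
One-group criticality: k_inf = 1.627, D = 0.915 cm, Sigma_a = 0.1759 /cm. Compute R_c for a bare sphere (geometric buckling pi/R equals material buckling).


L^2 = D / Sigma_a = 0.915 / 0.1759 = 5.201819 cm^2
B_m^2 = (k_inf - 1) / L^2 = (1.627 - 1) / 5.201819 = 0.1205348 /cm^2
For a bare sphere: B_g = pi/R, so R_c = pi / sqrt(B_m^2)
R_c = pi / sqrt(0.1205348) = 9.0489 cm

9.0489


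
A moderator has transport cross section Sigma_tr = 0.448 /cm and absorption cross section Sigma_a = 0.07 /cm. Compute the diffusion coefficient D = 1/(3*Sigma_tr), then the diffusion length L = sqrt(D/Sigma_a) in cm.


D = 1 / (3 * Sigma_tr) = 1 / (3 * 0.448) = 0.7440476 cm
L = sqrt(D / Sigma_a)
L = sqrt(0.7440476 / 0.07)
L = 3.2603 cm

3.2603


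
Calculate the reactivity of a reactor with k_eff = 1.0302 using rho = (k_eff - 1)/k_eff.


rho = (k_eff - 1) / k_eff
rho = (1.0302 - 1) / 1.0302
rho = 0.029315

0.029315


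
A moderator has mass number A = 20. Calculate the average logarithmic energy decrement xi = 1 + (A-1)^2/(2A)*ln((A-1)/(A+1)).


xi = 1 + (A-1)^2/(2A) * ln((A-1)/(A+1))
xi = 1 + (20-1)^2/(2*20) * ln((20-1)/(20 +1))
xi = 0.096747

0.096747


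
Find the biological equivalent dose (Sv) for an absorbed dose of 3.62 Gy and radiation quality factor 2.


H = D * Q
H = 3.62 * 2
H = 7.2400 Sv

7.2400


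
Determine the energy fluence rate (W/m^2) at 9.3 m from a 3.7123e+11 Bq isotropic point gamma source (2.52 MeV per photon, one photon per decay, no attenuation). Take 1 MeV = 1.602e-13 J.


psi = A * E * 1.602e-13 / (4*pi*r^2)
psi = 3.7123e+11 * 2.52 * 1.602e-13 / (4*pi*9.3^2)
psi = 1.3789e-04 W/m^2

1.3789e-04


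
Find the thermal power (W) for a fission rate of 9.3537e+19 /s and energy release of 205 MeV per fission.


P = fission_rate * E_MeV * 1.602e-13
P = 9.3537e+19 * 205 * 1.602e-13
P = 3.0718e+09 W

3.0718e+09


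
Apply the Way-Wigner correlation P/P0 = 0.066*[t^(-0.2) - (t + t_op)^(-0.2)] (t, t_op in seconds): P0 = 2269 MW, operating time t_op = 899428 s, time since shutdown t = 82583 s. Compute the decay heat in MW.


P/P0 = 0.066 * [t^(-0.2) - (t + t_op)^(-0.2)]
P/P0 = 0.066 * [82583^(-0.2) - (82583 + 899428)^(-0.2)]
P/P0 = 0.066 * [0.1039015 - 0.06332522] = 0.002678034
P = 2269 * 0.002678034 = 6.0765 MW

6.0765


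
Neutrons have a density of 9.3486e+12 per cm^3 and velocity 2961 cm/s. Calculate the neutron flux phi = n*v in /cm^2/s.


phi = n * v
phi = 9.3486e+12 * 2961
phi = 2.7681e+16 /cm^2/s

2.7681e+16


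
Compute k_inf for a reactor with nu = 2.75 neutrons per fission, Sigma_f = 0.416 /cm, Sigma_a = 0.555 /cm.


k_inf = nu * Sigma_f / Sigma_a
k_inf = 2.75 * 0.416 / 0.555
k_inf = 2.0613

2.0613


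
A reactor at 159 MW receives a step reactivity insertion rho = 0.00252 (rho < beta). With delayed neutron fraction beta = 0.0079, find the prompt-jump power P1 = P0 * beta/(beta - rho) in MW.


P1/P0 = beta / (beta - rho)
P1/P0 = 0.0079 / (0.0079 - 0.00252) = 1.468401
P1 = 159 * 1.468401 = 233.48 MW

233.48


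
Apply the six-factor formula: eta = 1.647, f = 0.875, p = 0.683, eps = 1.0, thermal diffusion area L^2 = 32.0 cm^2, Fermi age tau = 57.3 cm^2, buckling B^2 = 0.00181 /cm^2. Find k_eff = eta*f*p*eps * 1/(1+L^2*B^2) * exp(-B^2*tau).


k_inf = eta*f*p*eps = 1.647*0.875*0.683*1.0 = 0.9842884
P_TNL = 1/(1 + L^2*B^2) = 1/(1 + 32.0*0.00181) = 0.9452511
P_FNL = exp(-B^2*tau) = exp(-0.00181*57.3) = 0.9014840
k_eff = k_inf * P_TNL * P_FNL = 0.9842884 * 0.9452511 * 0.9014840
k_eff = 0.83874

0.83874


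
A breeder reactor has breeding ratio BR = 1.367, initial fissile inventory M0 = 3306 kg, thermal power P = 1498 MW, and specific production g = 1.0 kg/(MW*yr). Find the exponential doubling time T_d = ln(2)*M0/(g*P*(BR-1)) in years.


Breeding gain G = BR - 1 = 1.367 - 1 = 0.367
Fissile production rate = g * P * G = 1.0 * 1498 * 0.367 = 549.766 kg/yr
T_d = ln(2) * M0 / (g * P * G)
T_d = ln(2) * 3306 / 549.766 = 4.1682 yr

4.1682


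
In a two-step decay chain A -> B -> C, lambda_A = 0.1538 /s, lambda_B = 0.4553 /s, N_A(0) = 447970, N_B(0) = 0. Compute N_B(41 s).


N_B(t) = lambda_A * N_A0 / (lambda_B - lambda_A) * [exp(-lambda_A*t) - exp(-lambda_B*t)]
exp(-0.1538*41) = 0.001825685; exp(-0.4553*41) = 7.814382e-09
N_B = 0.1538 * 447970 / (0.4553 - 0.1538) * (0.001825685 - 7.814382e-09)
N_B = 417.20

417.20


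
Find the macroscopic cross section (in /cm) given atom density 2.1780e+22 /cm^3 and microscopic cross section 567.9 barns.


Sigma = N * sigma_barns * 1e-24
Sigma = 2.1780e+22 * 567.9 * 1e-24
Sigma = 12.369 /cm

12.369


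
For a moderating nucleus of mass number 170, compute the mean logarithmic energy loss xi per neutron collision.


xi = 1 + (A-1)^2/(2A) * ln((A-1)/(A+1))
xi = 1 + (170-1)^2/(2*170) * ln((170-1)/(170 +1))
xi = 0.011719

0.011719


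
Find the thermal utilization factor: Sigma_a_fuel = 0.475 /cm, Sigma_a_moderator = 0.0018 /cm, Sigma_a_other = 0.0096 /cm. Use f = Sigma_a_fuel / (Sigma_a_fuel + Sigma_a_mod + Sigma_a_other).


f = Sigma_a_fuel / (Sigma_a_fuel + Sigma_a_mod + Sigma_a_other)
f = 0.475 / (0.475 + 0.0018 + 0.0096)
f = 0.97656

0.97656


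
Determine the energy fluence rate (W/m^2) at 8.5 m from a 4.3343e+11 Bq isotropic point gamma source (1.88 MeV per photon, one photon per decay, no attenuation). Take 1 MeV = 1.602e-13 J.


psi = A * E * 1.602e-13 / (4*pi*r^2)
psi = 4.3343e+11 * 1.88 * 1.602e-13 / (4*pi*8.5^2)
psi = 1.4378e-04 W/m^2

1.4378e-04


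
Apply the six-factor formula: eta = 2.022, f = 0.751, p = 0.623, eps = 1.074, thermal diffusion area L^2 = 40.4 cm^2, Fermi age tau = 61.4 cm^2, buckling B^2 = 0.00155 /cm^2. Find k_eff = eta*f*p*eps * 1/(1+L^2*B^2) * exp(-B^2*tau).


k_inf = eta*f*p*eps = 2.022*0.751*0.623*1.074 = 1.016046
P_TNL = 1/(1 + L^2*B^2) = 1/(1 + 40.4*0.00155) = 0.9410702
P_FNL = exp(-B^2*tau) = exp(-0.00155*61.4) = 0.9092184
k_eff = k_inf * P_TNL * P_FNL = 1.016046 * 0.9410702 * 0.9092184
k_eff = 0.86937

0.86937


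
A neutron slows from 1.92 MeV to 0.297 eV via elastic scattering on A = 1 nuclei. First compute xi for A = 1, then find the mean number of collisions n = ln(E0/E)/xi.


xi = 1 + (A-1)^2/(2A)*ln((A-1)/(A+1)) = 1 (for A = 1)
n = ln(E0/E) / xi
n = ln(1.92e6 / 0.297) / 1
n = ln(6.464646e+06) / 1 = 15.682

15.682


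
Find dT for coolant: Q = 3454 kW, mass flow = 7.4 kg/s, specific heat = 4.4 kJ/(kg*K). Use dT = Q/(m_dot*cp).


dT = Q / (m_dot * cp)
dT = 3454 / (7.4 * 4.4)
dT = 106.08 C

106.08


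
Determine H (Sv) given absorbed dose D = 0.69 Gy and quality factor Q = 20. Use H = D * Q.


H = D * Q
H = 0.69 * 20
H = 13.800 Sv

13.800


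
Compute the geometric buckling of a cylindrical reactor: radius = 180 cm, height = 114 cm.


B^2 = (2.405/R)^2 + (pi/H)^2
B^2 = (2.405/180)^2 + (pi/114)^2
B^2 = 9.3795e-04 /cm^2

9.3795e-04


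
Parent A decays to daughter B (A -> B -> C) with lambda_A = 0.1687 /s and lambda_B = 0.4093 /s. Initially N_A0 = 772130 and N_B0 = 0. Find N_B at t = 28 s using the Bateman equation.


N_B(t) = lambda_A * N_A0 / (lambda_B - lambda_A) * [exp(-lambda_A*t) - exp(-lambda_B*t)]
exp(-0.1687*28) = 0.008883142; exp(-0.4093*28) = 1.053929e-05
N_B = 0.1687 * 772130 / (0.4093 - 0.1687) * (0.008883142 - 1.053929e-05)
N_B = 4803.5

4803.5


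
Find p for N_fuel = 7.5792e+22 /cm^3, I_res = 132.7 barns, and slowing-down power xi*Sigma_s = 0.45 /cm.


p = exp(-N * I * 1e-24 / (xi*Sigma_s))
p = exp(-7.5792e+22 * 132.7 * 1e-24 / 0.45)
p = 1.9653e-10

1.9653e-10


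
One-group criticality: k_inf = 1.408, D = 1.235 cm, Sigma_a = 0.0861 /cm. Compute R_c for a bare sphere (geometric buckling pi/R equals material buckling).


L^2 = D / Sigma_a = 1.235 / 0.0861 = 14.34379 cm^2
B_m^2 = (k_inf - 1) / L^2 = (1.408 - 1) / 14.34379 = 0.02844437 /cm^2
For a bare sphere: B_g = pi/R, so R_c = pi / sqrt(B_m^2)
R_c = pi / sqrt(0.02844437) = 18.627 cm

18.627


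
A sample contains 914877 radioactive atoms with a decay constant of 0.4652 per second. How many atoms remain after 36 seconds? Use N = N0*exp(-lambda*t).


N = N0 * exp(-lambda * t)
N = 914877 * exp(-0.4652 * 36)
N = 0.048769

0.048769


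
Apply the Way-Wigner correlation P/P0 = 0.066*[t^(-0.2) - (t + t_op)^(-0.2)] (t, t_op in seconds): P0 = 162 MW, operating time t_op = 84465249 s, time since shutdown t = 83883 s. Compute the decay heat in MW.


P/P0 = 0.066 * [t^(-0.2) - (t + t_op)^(-0.2)]
P/P0 = 0.066 * [83883^(-0.2) - (83883 + 84465249)^(-0.2)]
P/P0 = 0.066 * [0.1035774 - 0.02597635] = 0.005121669
P = 162 * 0.005121669 = 0.82971 MW

0.82971


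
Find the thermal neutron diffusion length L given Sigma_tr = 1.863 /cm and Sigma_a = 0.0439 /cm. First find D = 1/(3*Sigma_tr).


D = 1 / (3 * Sigma_tr) = 1 / (3 * 1.863) = 0.1789229 cm
L = sqrt(D / Sigma_a)
L = sqrt(0.1789229 / 0.0439)
L = 2.0188 cm

2.0188


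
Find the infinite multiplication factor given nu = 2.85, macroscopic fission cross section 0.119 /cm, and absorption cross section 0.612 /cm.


k_inf = nu * Sigma_f / Sigma_a
k_inf = 2.85 * 0.119 / 0.612
k_inf = 0.55417

0.55417


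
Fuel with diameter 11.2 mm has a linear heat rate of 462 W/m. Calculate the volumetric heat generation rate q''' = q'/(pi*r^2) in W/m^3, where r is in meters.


r = D / 2 / 1000 = 11.2 / 2 / 1000 = 0.0056 m
q''' = q' / (pi * r^2)
q''' = 462 / (pi * 0.0056^2)
q''' = 4.6894e+06 W/m^3

4.6894e+06


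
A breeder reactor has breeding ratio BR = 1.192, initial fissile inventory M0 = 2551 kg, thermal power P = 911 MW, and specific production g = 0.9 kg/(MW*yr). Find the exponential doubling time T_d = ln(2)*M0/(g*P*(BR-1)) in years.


Breeding gain G = BR - 1 = 1.192 - 1 = 0.192
Fissile production rate = g * P * G = 0.9 * 911 * 0.192 = 157.4208 kg/yr
T_d = ln(2) * M0 / (g * P * G)
T_d = ln(2) * 2551 / 157.4208 = 11.232 yr

11.232


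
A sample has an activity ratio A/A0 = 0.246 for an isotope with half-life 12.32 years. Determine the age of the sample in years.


lambda = ln(2) / t_half = ln(2) / 12.32 = 0.05626195 /yr
t = -ln(A/A0) / lambda
t = -ln(0.246) / 0.05626195
t = 24.927 yr

24.927


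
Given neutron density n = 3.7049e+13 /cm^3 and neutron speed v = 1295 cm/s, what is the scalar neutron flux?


phi = n * v
phi = 3.7049e+13 * 1295
phi = 4.7978e+16 /cm^2/s

4.7978e+16


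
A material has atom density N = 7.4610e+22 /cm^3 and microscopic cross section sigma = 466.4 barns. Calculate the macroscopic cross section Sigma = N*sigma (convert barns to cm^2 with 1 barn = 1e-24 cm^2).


Sigma = N * sigma_barns * 1e-24
Sigma = 7.4610e+22 * 466.4 * 1e-24
Sigma = 34.798 /cm

34.798


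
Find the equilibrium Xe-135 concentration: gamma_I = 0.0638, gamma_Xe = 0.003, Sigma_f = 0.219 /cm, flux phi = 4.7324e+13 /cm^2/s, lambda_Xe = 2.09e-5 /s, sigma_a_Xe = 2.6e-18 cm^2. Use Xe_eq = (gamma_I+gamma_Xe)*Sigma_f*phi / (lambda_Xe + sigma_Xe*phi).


Xe_eq = (gamma_I + gamma_Xe) * Sigma_f * phi / (lambda_Xe + sigma_Xe * phi)
Numerator = (0.0638 + 0.003) * 0.219 * 4.7324e+13 = 6.923123e+11
Denominator = 2.09e-5 + 2.6e-18 * 4.7324e+13 = 1.439424e-04
Xe_eq = 6.923123e+11 / 1.439424e-04 = 4.8096e+15 /cm^3

4.8096e+15


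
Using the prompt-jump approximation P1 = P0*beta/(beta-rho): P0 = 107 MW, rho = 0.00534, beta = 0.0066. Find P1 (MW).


P1/P0 = beta / (beta - rho)
P1/P0 = 0.0066 / (0.0066 - 0.00534) = 5.238095
P1 = 107 * 5.238095 = 560.48 MW

560.48


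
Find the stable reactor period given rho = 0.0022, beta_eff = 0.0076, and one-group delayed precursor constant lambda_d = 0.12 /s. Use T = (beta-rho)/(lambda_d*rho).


T = (beta - rho) / (lambda_d * rho)
T = (0.0076 - 0.0022) / (0.12 * 0.0022)
T = 20.455 s

20.455


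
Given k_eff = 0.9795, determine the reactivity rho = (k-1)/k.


rho = (k_eff - 1) / k_eff
rho = (0.9795 - 1) / 0.9795
rho = -0.020929

-0.020929


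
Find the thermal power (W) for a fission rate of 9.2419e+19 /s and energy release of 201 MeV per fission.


P = fission_rate * E_MeV * 1.602e-13
P = 9.2419e+19 * 201 * 1.602e-13
P = 2.9759e+09 W

2.9759e+09
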